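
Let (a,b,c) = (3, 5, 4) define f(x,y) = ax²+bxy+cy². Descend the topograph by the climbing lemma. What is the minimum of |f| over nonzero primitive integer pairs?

translate: b→-1 (≡5 mod 6), so (3,5,4)→(3,-1,2)
flip: (3,-1,2)→(2,1,3)
reduced (well bottom): (2,1,3) with a≤c, −a<b≤a
well minimum = a = 2

2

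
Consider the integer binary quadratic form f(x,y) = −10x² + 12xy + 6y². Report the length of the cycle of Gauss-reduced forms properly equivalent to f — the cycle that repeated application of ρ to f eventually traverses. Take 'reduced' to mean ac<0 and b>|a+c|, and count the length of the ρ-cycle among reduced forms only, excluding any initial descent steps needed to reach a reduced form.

D = 384, ⌊√D⌋ = 19
river: ρ → (6,12,-10)
river: ρ → (-10,8,8)
river: ρ → (8,8,-10)
river: ρ → (-10,12,6)
ρ-cycle length = 4 (tail of 0 descent steps not counted)

4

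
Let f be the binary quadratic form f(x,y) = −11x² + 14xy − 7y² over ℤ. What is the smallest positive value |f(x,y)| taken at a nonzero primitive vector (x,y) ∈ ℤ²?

translate: b→8 (≡-14 mod 22), so (11,-14,7)→(11,8,4)
flip: (11,8,4)→(4,-8,11)
translate: b→0 (≡-8 mod 8), so (4,-8,11)→(4,0,7)
reduced (well bottom): (4,0,7) with a≤c, −a<b≤a
well minimum |f| = |-4| = 4 (negative-definite)

4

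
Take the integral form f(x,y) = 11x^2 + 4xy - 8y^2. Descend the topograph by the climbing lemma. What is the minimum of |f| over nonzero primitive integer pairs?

river: ρ → (-8,12,7)
river: ρ → (7,16,-4)
river: ρ → (-4,16,7)
river: ρ → (7,12,-8)
river: ρ → (-8,4,11)
river: ρ → (11,18,-1)
river: ρ → (-1,18,11)
river: ρ → (11,4,-8)
closes: descent 0, river 8
min |a| on river = 1

1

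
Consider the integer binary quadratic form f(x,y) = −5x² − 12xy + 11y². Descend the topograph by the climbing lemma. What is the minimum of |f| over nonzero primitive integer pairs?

descent: ρ → (11,12,-5)  [lands on river]
river: ρ → (-5,18,2)
river: ρ → (2,18,-5)
river: ρ → (-5,12,11)
river: ρ → (11,10,-6)
river: ρ → (-6,14,7)
river: ρ → (7,14,-6)
river: ρ → (-6,10,11)
closes: descent 1, river 8
min |a| on river = 2

2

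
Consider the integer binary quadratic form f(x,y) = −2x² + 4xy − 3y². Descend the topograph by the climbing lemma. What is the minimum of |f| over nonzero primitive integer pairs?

translate: b→0 (≡-4 mod 4), so (2,-4,3)→(2,0,1)
flip: (2,0,1)→(1,0,2)
reduced (well bottom): (1,0,2) with a≤c, −a<b≤a
well minimum |f| = |-1| = 1 (negative-definite)

1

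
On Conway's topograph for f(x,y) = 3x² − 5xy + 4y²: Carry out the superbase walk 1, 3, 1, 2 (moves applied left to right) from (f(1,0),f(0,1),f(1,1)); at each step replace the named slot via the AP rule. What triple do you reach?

start (3,4,2) = (f(1,0),f(0,1),f(1,1))
replace slot 1: 2·(4+2) − 3 = 9 → (9,4,2)
replace slot 3: 2·(9+4) − 2 = 24 → (9,4,24)
replace slot 1: 2·(4+24) − 9 = 47 → (47,4,24)
replace slot 2: 2·(47+24) − 4 = 138 → (47,138,24)

47,138,24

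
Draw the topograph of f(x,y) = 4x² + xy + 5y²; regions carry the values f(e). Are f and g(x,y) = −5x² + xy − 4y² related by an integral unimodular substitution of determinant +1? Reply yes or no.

D₁ = -79, D₂ = -79
f: reduced (well bottom): (4,1,5) with a≤c, −a<b≤a
g is negative-definite; reduce −g:
−g: flip: (5,-1,4)→(4,1,5)
−g: reduced (well bottom): (4,1,5) with a≤c, −a<b≤a
flip sign back: reduced form of g is (-4,-1,-5)
reduced forms (4, 1, 5) vs (-4, -1, -5) ⇒ inequivalent

no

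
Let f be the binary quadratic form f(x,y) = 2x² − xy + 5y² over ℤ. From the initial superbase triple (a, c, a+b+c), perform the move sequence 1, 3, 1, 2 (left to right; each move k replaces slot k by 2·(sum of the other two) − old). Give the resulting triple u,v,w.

start (2,5,6) = (f(1,0),f(0,1),f(1,1))
replace slot 1: 2·(5+6) − 2 = 20 → (20,5,6)
replace slot 3: 2·(20+5) − 6 = 44 → (20,5,44)
replace slot 1: 2·(5+44) − 20 = 78 → (78,5,44)
replace slot 2: 2·(78+44) − 5 = 239 → (78,239,44)

78,239,44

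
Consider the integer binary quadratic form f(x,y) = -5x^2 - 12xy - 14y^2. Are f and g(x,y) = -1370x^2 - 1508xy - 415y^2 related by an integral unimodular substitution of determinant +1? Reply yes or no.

D₁ = -136, D₂ = -136
f is negative-definite; reduce −f:
−f: translate: b→2 (≡12 mod 10), so (5,12,14)→(5,2,7)
−f: reduced (well bottom): (5,2,7) with a≤c, −a<b≤a
flip sign back: reduced form of f is (-5,-2,-7)
g is negative-definite; reduce −g:
−g: translate: b→-1232 (≡1508 mod 2740), so (1370,1508,415)→(1370,-1232,277)
−g: flip: (1370,-1232,277)→(277,1232,1370)
−g: translate: b→124 (≡1232 mod 554), so (277,1232,1370)→(277,124,14)
−g: flip: (277,124,14)→(14,-124,277)
−g: translate: b→-12 (≡-124 mod 28), so (14,-124,277)→(14,-12,5)
−g: flip: (14,-12,5)→(5,12,14)
−g: translate: b→2 (≡12 mod 10), so (5,12,14)→(5,2,7)
−g: reduced (well bottom): (5,2,7) with a≤c, −a<b≤a
flip sign back: reduced form of g is (-5,-2,-7)
reduced forms (-5, -2, -7) vs (-5, -2, -7) ⇒ equivalent

yes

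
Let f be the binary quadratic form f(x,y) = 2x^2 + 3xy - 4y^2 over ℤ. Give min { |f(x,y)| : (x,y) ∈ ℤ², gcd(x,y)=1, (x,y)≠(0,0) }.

river: ρ → (-4,5,1)
river: ρ → (1,5,-4)
river: ρ → (-4,3,2)
river: ρ → (2,5,-2)
river: ρ → (-2,3,4)
river: ρ → (4,5,-1)
river: ρ → (-1,5,4)
river: ρ → (4,3,-2)
river: ρ → (-2,5,2)
river: ρ → (2,3,-4)
closes: descent 0, river 10
min |a| on river = 1

1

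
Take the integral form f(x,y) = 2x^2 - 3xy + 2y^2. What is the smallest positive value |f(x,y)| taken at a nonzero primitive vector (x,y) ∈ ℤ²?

translate: b→1 (≡-3 mod 4), so (2,-3,2)→(2,1,1)
flip: (2,1,1)→(1,-1,2)
translate: b→1 (≡-1 mod 2), so (1,-1,2)→(1,1,2)
reduced (well bottom): (1,1,2) with a≤c, −a<b≤a
well minimum = a = 1

1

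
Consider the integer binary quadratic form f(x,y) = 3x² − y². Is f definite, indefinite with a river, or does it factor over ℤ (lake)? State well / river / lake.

D = b²−4ac = 0² − 4·3·(-1) = 12
D > 0 non-square ⇒ indefinite ⇒ periodic river

river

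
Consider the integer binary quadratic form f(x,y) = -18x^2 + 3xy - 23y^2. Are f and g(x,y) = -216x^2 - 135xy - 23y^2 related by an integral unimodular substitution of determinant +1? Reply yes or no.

D₁ = -1647, D₂ = -1647
f is negative-definite; reduce −f:
−f: reduced (well bottom): (18,-3,23) with a≤c, −a<b≤a
flip sign back: reduced form of f is (-18,3,-23)
g is negative-definite; reduce −g:
−g: flip: (216,135,23)→(23,-135,216)
−g: translate: b→3 (≡-135 mod 46), so (23,-135,216)→(23,3,18)
−g: flip: (23,3,18)→(18,-3,23)
−g: reduced (well bottom): (18,-3,23) with a≤c, −a<b≤a
flip sign back: reduced form of g is (-18,3,-23)
reduced forms (-18, 3, -23) vs (-18, 3, -23) ⇒ equivalent

yes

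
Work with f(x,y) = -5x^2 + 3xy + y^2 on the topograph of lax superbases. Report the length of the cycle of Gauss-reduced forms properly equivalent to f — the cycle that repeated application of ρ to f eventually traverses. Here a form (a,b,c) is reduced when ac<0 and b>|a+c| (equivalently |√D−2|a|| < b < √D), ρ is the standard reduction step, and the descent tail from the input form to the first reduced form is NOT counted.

D = 29, ⌊√D⌋ = 5
descent: ρ → (1,5,-1)  [lands on river]
river: ρ → (-1,5,1)
ρ-cycle length = 2 (tail of 1 descent step not counted)

2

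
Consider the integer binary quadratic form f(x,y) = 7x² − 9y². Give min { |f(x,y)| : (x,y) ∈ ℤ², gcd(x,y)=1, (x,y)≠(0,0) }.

descent: ρ → (-9,0,7)
descent: ρ → (7,14,-2)  [lands on river]
river: ρ → (-2,14,7)
closes: descent 2, river 2
min |a| on river = 2

2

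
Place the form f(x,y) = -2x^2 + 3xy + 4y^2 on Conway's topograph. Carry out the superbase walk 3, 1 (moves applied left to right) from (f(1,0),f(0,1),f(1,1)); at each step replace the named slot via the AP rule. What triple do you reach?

start (-2,4,5) = (f(1,0),f(0,1),f(1,1))
replace slot 3: 2·((-2)+4) − 5 = -1 → (-2,4,-1)
replace slot 1: 2·(4+(-1)) − (-2) = 8 → (8,4,-1)

8,4,-1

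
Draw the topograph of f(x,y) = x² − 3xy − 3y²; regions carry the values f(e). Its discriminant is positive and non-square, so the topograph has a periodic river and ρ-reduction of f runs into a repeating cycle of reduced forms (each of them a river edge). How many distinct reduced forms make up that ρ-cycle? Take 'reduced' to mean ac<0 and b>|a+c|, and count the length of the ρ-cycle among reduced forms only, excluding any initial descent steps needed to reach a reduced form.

D = 21, ⌊√D⌋ = 4
descent: ρ → (-3,3,1)  [lands on river]
river: ρ → (1,3,-3)
ρ-cycle length = 2 (tail of 1 descent step not counted)

2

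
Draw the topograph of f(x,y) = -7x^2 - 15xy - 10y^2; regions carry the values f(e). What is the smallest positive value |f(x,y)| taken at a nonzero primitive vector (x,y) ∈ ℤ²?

translate: b→1 (≡15 mod 14), so (7,15,10)→(7,1,2)
flip: (7,1,2)→(2,-1,7)
reduced (well bottom): (2,-1,7) with a≤c, −a<b≤a
well minimum |f| = |-2| = 2 (negative-definite)

2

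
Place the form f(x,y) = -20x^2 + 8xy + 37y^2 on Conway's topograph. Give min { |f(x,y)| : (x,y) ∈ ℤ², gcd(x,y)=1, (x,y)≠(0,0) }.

descent: ρ → (37,-8,-20)
descent: ρ → (-20,48,9)  [lands on river]
river: ρ → (9,42,-35)
river: ρ → (-35,28,16)
river: ρ → (16,36,-27)
river: ρ → (-27,18,25)
river: ρ → (25,32,-20)
closes: descent 2, river 6
min |a| on river = 9

9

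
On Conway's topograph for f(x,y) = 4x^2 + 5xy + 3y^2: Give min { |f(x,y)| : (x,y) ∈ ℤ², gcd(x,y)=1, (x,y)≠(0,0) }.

translate: b→-3 (≡5 mod 8), so (4,5,3)→(4,-3,2)
flip: (4,-3,2)→(2,3,4)
translate: b→-1 (≡3 mod 4), so (2,3,4)→(2,-1,3)
reduced (well bottom): (2,-1,3) with a≤c, −a<b≤a
well minimum = a = 2

2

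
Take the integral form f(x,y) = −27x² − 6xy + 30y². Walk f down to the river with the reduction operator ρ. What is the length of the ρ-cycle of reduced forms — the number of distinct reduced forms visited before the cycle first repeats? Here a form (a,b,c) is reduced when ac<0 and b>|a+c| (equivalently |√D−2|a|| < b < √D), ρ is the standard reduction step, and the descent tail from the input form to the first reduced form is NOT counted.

D = 3276, ⌊√D⌋ = 57
descent: ρ → (30,6,-27)  [lands on river]
river: ρ → (-27,48,9)
river: ρ → (9,42,-42)
river: ρ → (-42,42,9)
river: ρ → (9,48,-27)
river: ρ → (-27,6,30)
river: ρ → (30,54,-3)
river: ρ → (-3,54,30)
ρ-cycle length = 8 (tail of 1 descent step not counted)

8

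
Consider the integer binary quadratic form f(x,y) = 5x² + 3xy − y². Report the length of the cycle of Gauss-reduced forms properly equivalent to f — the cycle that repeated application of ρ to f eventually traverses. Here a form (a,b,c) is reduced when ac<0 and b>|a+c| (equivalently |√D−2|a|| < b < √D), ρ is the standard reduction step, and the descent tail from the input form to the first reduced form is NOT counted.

D = 29, ⌊√D⌋ = 5
descent: ρ → (-1,5,1)  [lands on river]
river: ρ → (1,5,-1)
ρ-cycle length = 2 (tail of 1 descent step not counted)

2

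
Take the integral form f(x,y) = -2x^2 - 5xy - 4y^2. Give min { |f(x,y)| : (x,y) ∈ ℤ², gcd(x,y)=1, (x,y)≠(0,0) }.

translate: b→1 (≡5 mod 4), so (2,5,4)→(2,1,1)
flip: (2,1,1)→(1,-1,2)
translate: b→1 (≡-1 mod 2), so (1,-1,2)→(1,1,2)
reduced (well bottom): (1,1,2) with a≤c, −a<b≤a
well minimum |f| = |-1| = 1 (negative-definite)

1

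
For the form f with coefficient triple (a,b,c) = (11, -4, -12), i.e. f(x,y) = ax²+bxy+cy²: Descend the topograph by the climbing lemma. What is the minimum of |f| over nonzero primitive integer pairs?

descent: ρ → (-12,4,11)  [lands on river]
river: ρ → (11,18,-5)
river: ρ → (-5,22,3)
river: ρ → (3,20,-12)
closes: descent 1, river 4
min |a| on river = 3

3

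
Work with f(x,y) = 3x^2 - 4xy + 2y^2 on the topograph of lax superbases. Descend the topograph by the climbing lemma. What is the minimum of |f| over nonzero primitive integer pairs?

translate: b→2 (≡-4 mod 6), so (3,-4,2)→(3,2,1)
flip: (3,2,1)→(1,-2,3)
translate: b→0 (≡-2 mod 2), so (1,-2,3)→(1,0,2)
reduced (well bottom): (1,0,2) with a≤c, −a<b≤a
well minimum = a = 1

1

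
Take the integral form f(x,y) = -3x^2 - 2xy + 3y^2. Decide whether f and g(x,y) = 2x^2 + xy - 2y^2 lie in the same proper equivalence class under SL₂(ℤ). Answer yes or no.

D₁ = 40, D₂ = 17
discriminants differ ⇒ not SL₂(ℤ)-equivalent

no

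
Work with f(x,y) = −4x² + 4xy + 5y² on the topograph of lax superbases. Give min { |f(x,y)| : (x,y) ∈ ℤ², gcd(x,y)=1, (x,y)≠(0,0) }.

river: ρ → (5,6,-3)
river: ρ → (-3,6,5)
river: ρ → (5,4,-4)
river: ρ → (-4,4,5)
closes: descent 0, river 4
min |a| on river = 3

3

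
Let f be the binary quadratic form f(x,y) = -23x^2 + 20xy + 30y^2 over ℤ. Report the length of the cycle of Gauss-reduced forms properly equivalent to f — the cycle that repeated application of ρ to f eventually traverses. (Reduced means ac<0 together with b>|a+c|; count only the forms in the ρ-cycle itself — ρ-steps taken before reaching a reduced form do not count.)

D = 3160, ⌊√D⌋ = 56
river: ρ → (30,40,-13)
river: ρ → (-13,38,33)
river: ρ → (33,28,-18)
river: ρ → (-18,44,17)
river: ρ → (17,24,-38)
river: ρ → (-38,52,3)
river: ρ → (3,56,-2)
river: ρ → (-2,56,3)
river: ρ → (3,52,-38)
river: ρ → (-38,24,17)
river: ρ → (17,44,-18)
river: ρ → (-18,28,33)
river: ρ → (33,38,-13)
river: ρ → (-13,40,30)
river: ρ → (30,20,-23)
river: ρ → (-23,26,27)
river: ρ → (27,28,-22)
river: ρ → (-22,16,33)
river: ρ → (33,50,-5)
river: ρ → (-5,50,33)
river: ρ → (33,16,-22)
river: ρ → (-22,28,27)
river: ρ → (27,26,-23)
river: ρ → (-23,20,30)
ρ-cycle length = 24 (tail of 0 descent steps not counted)

24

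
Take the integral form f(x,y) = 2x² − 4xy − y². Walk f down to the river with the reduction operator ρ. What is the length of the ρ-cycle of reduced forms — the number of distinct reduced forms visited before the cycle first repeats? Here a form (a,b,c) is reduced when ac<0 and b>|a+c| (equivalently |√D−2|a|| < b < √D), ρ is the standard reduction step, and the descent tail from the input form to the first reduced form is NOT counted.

D = 24, ⌊√D⌋ = 4
descent: ρ → (-1,4,2)  [lands on river]
river: ρ → (2,4,-1)
ρ-cycle length = 2 (tail of 1 descent step not counted)

2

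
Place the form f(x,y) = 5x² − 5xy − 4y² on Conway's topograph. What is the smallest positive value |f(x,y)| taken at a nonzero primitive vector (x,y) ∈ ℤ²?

descent: ρ → (-4,5,5)  [lands on river]
river: ρ → (5,5,-4)
river: ρ → (-4,3,6)
river: ρ → (6,9,-1)
river: ρ → (-1,9,6)
river: ρ → (6,3,-4)
closes: descent 1, river 6
min |a| on river = 1

1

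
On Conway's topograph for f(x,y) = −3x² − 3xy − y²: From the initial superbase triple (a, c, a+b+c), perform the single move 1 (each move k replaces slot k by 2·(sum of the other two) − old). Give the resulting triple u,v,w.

start (-3,-1,-7) = (f(1,0),f(0,1),f(1,1))
replace slot 1: 2·((-1)+(-7)) − (-3) = -13 → (-13,-1,-7)

-13,-1,-7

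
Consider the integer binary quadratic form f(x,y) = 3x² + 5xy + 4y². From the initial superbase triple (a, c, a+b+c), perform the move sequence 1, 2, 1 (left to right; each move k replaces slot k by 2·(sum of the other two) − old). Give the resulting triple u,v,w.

start (3,4,12) = (f(1,0),f(0,1),f(1,1))
replace slot 1: 2·(4+12) − 3 = 29 → (29,4,12)
replace slot 2: 2·(29+12) − 4 = 78 → (29,78,12)
replace slot 1: 2·(78+12) − 29 = 151 → (151,78,12)

151,78,12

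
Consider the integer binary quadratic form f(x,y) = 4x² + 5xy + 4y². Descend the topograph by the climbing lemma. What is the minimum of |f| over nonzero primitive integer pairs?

translate: b→-3 (≡5 mod 8), so (4,5,4)→(4,-3,3)
flip: (4,-3,3)→(3,3,4)
reduced (well bottom): (3,3,4) with a≤c, −a<b≤a
well minimum = a = 3

3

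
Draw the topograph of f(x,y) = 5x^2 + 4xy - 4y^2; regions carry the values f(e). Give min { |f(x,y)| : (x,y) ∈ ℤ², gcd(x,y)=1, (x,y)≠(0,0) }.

river: ρ → (-4,4,5)
river: ρ → (5,6,-3)
river: ρ → (-3,6,5)
river: ρ → (5,4,-4)
closes: descent 0, river 4
min |a| on river = 3

3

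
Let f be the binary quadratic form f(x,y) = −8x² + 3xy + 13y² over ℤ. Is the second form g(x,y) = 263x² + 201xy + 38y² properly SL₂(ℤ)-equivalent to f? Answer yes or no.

D₁ = 425, D₂ = 425
river cycle of f (length 10): (-8, 19, 2), (2, 17, -17), (-17, 17, 2), (2, 19, -8), (-8, 13, 8), (8, 19, -2), (-2, 17, 17), (17, 17, -2), (-2, 19, 8), (8, 13, -8)
river cycle of g (length 10): (2, 17, -17), (-17, 17, 2), (2, 19, -8), (-8, 13, 8), (8, 19, -2), (-2, 17, 17), (17, 17, -2), (-2, 19, 8), (8, 13, -8), (-8, 19, 2)
cycles coincide ⇒ equivalent

yes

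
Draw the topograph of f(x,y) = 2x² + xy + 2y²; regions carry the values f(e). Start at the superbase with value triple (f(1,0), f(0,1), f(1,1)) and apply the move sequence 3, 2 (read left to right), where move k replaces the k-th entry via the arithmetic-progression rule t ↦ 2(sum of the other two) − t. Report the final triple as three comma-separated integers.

start (2,2,5) = (f(1,0),f(0,1),f(1,1))
replace slot 3: 2·(2+2) − 5 = 3 → (2,2,3)
replace slot 2: 2·(2+3) − 2 = 8 → (2,8,3)

2,8,3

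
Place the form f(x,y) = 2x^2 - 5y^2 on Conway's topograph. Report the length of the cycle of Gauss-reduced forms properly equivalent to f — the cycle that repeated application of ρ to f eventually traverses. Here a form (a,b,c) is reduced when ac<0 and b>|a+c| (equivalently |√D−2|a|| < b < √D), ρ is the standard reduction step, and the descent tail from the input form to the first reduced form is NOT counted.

D = 40, ⌊√D⌋ = 6
descent: ρ → (-5,0,2)
descent: ρ → (2,4,-3)  [lands on river]
river: ρ → (-3,2,3)
river: ρ → (3,4,-2)
river: ρ → (-2,4,3)
river: ρ → (3,2,-3)
river: ρ → (-3,4,2)
ρ-cycle length = 6 (tail of 2 descent steps not counted)

6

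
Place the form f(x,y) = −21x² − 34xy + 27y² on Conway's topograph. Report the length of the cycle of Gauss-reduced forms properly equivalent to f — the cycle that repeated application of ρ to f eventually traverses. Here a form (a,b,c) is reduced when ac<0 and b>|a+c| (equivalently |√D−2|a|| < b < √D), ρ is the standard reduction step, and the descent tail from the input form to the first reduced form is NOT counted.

D = 3424, ⌊√D⌋ = 58
descent: ρ → (27,34,-21)  [lands on river]
river: ρ → (-21,50,11)
river: ρ → (11,38,-45)
river: ρ → (-45,52,4)
river: ρ → (4,52,-45)
river: ρ → (-45,38,11)
river: ρ → (11,50,-21)
river: ρ → (-21,34,27)
river: ρ → (27,20,-28)
river: ρ → (-28,36,19)
river: ρ → (19,40,-24)
river: ρ → (-24,56,3)
river: ρ → (3,58,-5)
river: ρ → (-5,52,36)
river: ρ → (36,20,-21)
river: ρ → (-21,22,35)
river: ρ → (35,48,-8)
river: ρ → (-8,48,35)
river: ρ → (35,22,-21)
river: ρ → (-21,20,36)
river: ρ → (36,52,-5)
river: ρ → (-5,58,3)
river: ρ → (3,56,-24)
river: ρ → (-24,40,19)
river: ρ → (19,36,-28)
river: ρ → (-28,20,27)
ρ-cycle length = 26 (tail of 1 descent step not counted)

26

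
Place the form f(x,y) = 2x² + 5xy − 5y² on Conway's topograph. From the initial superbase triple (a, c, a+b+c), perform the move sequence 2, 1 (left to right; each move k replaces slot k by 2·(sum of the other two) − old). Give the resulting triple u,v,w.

start (2,-5,2) = (f(1,0),f(0,1),f(1,1))
replace slot 2: 2·(2+2) − (-5) = 13 → (2,13,2)
replace slot 1: 2·(13+2) − 2 = 28 → (28,13,2)

28,13,2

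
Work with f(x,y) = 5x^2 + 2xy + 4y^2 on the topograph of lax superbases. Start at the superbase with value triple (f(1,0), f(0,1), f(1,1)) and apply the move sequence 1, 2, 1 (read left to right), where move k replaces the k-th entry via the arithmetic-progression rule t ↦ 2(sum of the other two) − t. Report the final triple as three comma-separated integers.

start (5,4,11) = (f(1,0),f(0,1),f(1,1))
replace slot 1: 2·(4+11) − 5 = 25 → (25,4,11)
replace slot 2: 2·(25+11) − 4 = 68 → (25,68,11)
replace slot 1: 2·(68+11) − 25 = 133 → (133,68,11)

133,68,11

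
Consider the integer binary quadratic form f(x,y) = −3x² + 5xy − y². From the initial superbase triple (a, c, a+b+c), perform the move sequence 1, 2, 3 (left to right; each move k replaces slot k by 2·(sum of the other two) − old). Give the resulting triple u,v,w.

start (-3,-1,1) = (f(1,0),f(0,1),f(1,1))
replace slot 1: 2·((-1)+1) − (-3) = 3 → (3,-1,1)
replace slot 2: 2·(3+1) − (-1) = 9 → (3,9,1)
replace slot 3: 2·(3+9) − 1 = 23 → (3,9,23)

3,9,23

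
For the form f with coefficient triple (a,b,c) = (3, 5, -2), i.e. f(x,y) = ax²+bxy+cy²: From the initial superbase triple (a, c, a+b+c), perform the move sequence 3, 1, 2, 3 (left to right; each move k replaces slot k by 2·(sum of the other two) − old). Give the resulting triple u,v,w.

start (3,-2,6) = (f(1,0),f(0,1),f(1,1))
replace slot 3: 2·(3+(-2)) − 6 = -4 → (3,-2,-4)
replace slot 1: 2·((-2)+(-4)) − 3 = -15 → (-15,-2,-4)
replace slot 2: 2·((-15)+(-4)) − (-2) = -36 → (-15,-36,-4)
replace slot 3: 2·((-15)+(-36)) − (-4) = -98 → (-15,-36,-98)

-15,-36,-98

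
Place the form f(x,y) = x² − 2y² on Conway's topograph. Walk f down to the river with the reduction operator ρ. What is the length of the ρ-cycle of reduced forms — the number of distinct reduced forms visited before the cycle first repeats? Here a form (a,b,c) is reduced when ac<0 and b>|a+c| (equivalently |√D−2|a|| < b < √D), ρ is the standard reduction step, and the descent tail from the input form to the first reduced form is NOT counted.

D = 8, ⌊√D⌋ = 2
descent: ρ → (-2,0,1)
descent: ρ → (1,2,-1)  [lands on river]
river: ρ → (-1,2,1)
ρ-cycle length = 2 (tail of 2 descent steps not counted)

2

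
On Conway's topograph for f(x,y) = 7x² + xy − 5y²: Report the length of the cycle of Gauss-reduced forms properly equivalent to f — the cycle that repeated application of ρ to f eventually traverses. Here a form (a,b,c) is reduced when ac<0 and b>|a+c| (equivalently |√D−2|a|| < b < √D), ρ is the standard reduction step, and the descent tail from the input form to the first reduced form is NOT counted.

D = 141, ⌊√D⌋ = 11
descent: ρ → (-5,9,3)  [lands on river]
river: ρ → (3,9,-5)
river: ρ → (-5,11,1)
river: ρ → (1,11,-5)
ρ-cycle length = 4 (tail of 1 descent step not counted)

4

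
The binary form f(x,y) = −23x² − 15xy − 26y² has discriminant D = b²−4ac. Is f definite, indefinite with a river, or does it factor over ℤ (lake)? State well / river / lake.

D = b²−4ac = (-15)² − 4·(-23)·(-26) = -2167
D < 0 ⇒ definite ⇒ every region one sign ⇒ single well

well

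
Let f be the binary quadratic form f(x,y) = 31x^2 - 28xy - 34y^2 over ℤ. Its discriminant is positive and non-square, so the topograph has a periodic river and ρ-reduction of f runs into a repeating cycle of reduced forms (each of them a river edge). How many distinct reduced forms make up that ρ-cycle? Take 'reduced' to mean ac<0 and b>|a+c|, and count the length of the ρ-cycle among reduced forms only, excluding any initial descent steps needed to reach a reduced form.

D = 5000, ⌊√D⌋ = 70
descent: ρ → (-34,28,31)  [lands on river]
river: ρ → (31,34,-31)
river: ρ → (-31,28,34)
river: ρ → (34,40,-25)
river: ρ → (-25,60,14)
river: ρ → (14,52,-41)
river: ρ → (-41,30,25)
river: ρ → (25,70,-1)
river: ρ → (-1,70,25)
river: ρ → (25,30,-41)
river: ρ → (-41,52,14)
river: ρ → (14,60,-25)
river: ρ → (-25,40,34)
river: ρ → (34,28,-31)
river: ρ → (-31,34,31)
river: ρ → (31,28,-34)
river: ρ → (-34,40,25)
river: ρ → (25,60,-14)
river: ρ → (-14,52,41)
river: ρ → (41,30,-25)
river: ρ → (-25,70,1)
river: ρ → (1,70,-25)
river: ρ → (-25,30,41)
river: ρ → (41,52,-14)
river: ρ → (-14,60,25)
river: ρ → (25,40,-34)
ρ-cycle length = 26 (tail of 1 descent step not counted)

26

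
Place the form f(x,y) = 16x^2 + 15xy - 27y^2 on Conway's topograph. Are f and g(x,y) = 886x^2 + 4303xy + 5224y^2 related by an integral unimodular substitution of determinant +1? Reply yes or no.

D₁ = 1953, D₂ = 1953
river cycle of f (length 16): (-27, 39, 4), (4, 41, -17), (-17, 27, 18), (18, 9, -26), (-26, 43, 1), (1, 43, -26), (-26, 9, 18), (18, 27, -17), (-17, 41, 4), (4, 39, -27), … (6 more)
river cycle of g (length 16): (16, 15, -27), (-27, 39, 4), (4, 41, -17), (-17, 27, 18), (18, 9, -26), (-26, 43, 1), (1, 43, -26), (-26, 9, 18), (18, 27, -17), (-17, 41, 4), … (6 more)
cycles coincide ⇒ equivalent

yes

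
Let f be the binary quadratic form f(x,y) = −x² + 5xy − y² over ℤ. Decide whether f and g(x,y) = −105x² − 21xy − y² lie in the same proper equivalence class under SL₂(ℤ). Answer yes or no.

D₁ = 21, D₂ = 21
river cycle of f (length 2): (-1, 3, 3), (3, 3, -1)
river cycle of g (length 2): (-1, 3, 3), (3, 3, -1)
cycles coincide ⇒ equivalent

yes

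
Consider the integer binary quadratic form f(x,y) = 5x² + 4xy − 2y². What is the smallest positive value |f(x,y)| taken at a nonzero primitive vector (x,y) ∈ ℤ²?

river: ρ → (-2,4,5)
river: ρ → (5,6,-1)
river: ρ → (-1,6,5)
river: ρ → (5,4,-2)
closes: descent 0, river 4
min |a| on river = 1

1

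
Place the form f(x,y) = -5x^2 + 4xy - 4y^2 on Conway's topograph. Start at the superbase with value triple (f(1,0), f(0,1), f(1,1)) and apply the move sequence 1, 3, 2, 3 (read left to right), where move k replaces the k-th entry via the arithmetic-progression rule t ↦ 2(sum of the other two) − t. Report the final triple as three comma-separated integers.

start (-5,-4,-5) = (f(1,0),f(0,1),f(1,1))
replace slot 1: 2·((-4)+(-5)) − (-5) = -13 → (-13,-4,-5)
replace slot 3: 2·((-13)+(-4)) − (-5) = -29 → (-13,-4,-29)
replace slot 2: 2·((-13)+(-29)) − (-4) = -80 → (-13,-80,-29)
replace slot 3: 2·((-13)+(-80)) − (-29) = -157 → (-13,-80,-157)

-13,-80,-157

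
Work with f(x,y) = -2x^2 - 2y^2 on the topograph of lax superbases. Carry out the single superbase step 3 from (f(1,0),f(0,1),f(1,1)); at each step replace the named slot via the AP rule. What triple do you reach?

start (-2,-2,-4) = (f(1,0),f(0,1),f(1,1))
replace slot 3: 2·((-2)+(-2)) − (-4) = -4 → (-2,-2,-4)

-2,-2,-4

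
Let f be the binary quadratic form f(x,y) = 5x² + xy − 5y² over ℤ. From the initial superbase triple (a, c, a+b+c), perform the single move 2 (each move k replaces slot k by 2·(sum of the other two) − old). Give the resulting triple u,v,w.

start (5,-5,1) = (f(1,0),f(0,1),f(1,1))
replace slot 2: 2·(5+1) − (-5) = 17 → (5,17,1)

5,17,1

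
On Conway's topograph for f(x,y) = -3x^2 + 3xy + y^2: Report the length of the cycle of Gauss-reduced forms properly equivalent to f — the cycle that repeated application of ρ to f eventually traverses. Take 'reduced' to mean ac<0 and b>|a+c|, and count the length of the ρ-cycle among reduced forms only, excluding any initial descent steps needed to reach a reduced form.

D = 21, ⌊√D⌋ = 4
river: ρ → (1,3,-3)
river: ρ → (-3,3,1)
ρ-cycle length = 2 (tail of 0 descent steps not counted)

2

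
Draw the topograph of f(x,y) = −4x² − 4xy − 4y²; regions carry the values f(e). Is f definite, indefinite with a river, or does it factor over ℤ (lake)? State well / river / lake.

D = b²−4ac = (-4)² − 4·(-4)·(-4) = -48
D < 0 ⇒ definite ⇒ every region one sign ⇒ single well

well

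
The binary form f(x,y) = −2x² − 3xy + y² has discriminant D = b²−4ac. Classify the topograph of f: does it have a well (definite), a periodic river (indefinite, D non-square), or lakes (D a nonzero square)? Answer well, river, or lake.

D = b²−4ac = (-3)² − 4·(-2)·1 = 17
D > 0 non-square ⇒ indefinite ⇒ periodic river

river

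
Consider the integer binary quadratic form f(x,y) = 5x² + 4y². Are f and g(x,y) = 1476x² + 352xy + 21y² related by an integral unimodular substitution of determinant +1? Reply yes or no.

D₁ = -80, D₂ = -80
f: flip: (5,0,4)→(4,0,5)
f: reduced (well bottom): (4,0,5) with a≤c, −a<b≤a
g: flip: (1476,352,21)→(21,-352,1476)
g: translate: b→-16 (≡-352 mod 42), so (21,-352,1476)→(21,-16,4)
g: flip: (21,-16,4)→(4,16,21)
g: translate: b→0 (≡16 mod 8), so (4,16,21)→(4,0,5)
g: reduced (well bottom): (4,0,5) with a≤c, −a<b≤a
reduced forms (4, 0, 5) vs (4, 0, 5) ⇒ equivalent

yes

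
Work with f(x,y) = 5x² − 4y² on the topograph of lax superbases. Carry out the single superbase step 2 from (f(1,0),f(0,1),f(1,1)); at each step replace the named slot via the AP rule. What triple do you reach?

start (5,-4,1) = (f(1,0),f(0,1),f(1,1))
replace slot 2: 2·(5+1) − (-4) = 16 → (5,16,1)

5,16,1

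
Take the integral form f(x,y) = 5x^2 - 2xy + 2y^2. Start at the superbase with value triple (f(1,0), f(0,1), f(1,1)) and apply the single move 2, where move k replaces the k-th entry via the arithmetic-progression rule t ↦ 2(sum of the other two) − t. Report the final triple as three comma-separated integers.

start (5,2,5) = (f(1,0),f(0,1),f(1,1))
replace slot 2: 2·(5+5) − 2 = 18 → (5,18,5)

5,18,5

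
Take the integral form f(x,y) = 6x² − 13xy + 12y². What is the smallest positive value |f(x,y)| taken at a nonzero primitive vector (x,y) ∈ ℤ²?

translate: b→-1 (≡-13 mod 12), so (6,-13,12)→(6,-1,5)
flip: (6,-1,5)→(5,1,6)
reduced (well bottom): (5,1,6) with a≤c, −a<b≤a
well minimum = a = 5

5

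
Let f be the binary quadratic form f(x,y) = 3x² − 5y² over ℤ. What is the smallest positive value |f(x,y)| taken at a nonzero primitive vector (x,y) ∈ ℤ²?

descent: ρ → (-5,0,3)
descent: ρ → (3,6,-2)  [lands on river]
river: ρ → (-2,6,3)
closes: descent 2, river 2
min |a| on river = 2

2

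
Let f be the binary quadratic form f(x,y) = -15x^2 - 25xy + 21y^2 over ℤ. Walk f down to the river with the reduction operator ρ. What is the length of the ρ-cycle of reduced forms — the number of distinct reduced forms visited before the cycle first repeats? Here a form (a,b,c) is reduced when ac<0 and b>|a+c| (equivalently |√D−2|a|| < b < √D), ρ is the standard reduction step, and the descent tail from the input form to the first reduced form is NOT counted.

D = 1885, ⌊√D⌋ = 43
descent: ρ → (21,25,-15)  [lands on river]
river: ρ → (-15,35,11)
river: ρ → (11,31,-21)
river: ρ → (-21,11,21)
river: ρ → (21,31,-11)
river: ρ → (-11,35,15)
river: ρ → (15,25,-21)
river: ρ → (-21,17,19)
river: ρ → (19,21,-19)
river: ρ → (-19,17,21)
ρ-cycle length = 10 (tail of 1 descent step not counted)

10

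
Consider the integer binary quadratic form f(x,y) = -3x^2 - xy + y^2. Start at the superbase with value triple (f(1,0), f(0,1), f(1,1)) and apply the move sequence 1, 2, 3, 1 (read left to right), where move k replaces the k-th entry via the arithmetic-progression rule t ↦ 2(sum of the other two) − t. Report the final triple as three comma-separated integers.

start (-3,1,-3) = (f(1,0),f(0,1),f(1,1))
replace slot 1: 2·(1+(-3)) − (-3) = -1 → (-1,1,-3)
replace slot 2: 2·((-1)+(-3)) − 1 = -9 → (-1,-9,-3)
replace slot 3: 2·((-1)+(-9)) − (-3) = -17 → (-1,-9,-17)
replace slot 1: 2·((-9)+(-17)) − (-1) = -51 → (-51,-9,-17)

-51,-9,-17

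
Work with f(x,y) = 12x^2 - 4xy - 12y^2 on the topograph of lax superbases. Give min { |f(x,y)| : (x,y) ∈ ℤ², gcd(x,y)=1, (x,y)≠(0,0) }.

descent: ρ → (-12,4,12)  [lands on river]
river: ρ → (12,20,-4)
river: ρ → (-4,20,12)
river: ρ → (12,4,-12)
river: ρ → (-12,20,4)
river: ρ → (4,20,-12)
closes: descent 1, river 6
min |a| on river = 4

4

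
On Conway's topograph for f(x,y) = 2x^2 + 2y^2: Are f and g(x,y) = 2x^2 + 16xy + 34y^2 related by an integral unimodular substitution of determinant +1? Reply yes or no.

D₁ = -16, D₂ = -16
f: reduced (well bottom): (2,0,2) with a≤c, −a<b≤a
g: translate: b→0 (≡16 mod 4), so (2,16,34)→(2,0,2)
g: reduced (well bottom): (2,0,2) with a≤c, −a<b≤a
reduced forms (2, 0, 2) vs (2, 0, 2) ⇒ equivalent

yes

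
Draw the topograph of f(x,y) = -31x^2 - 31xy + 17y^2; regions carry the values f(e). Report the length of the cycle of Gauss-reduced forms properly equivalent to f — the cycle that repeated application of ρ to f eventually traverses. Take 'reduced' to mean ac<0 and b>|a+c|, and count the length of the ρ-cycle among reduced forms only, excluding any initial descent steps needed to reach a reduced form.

D = 3069, ⌊√D⌋ = 55
descent: ρ → (17,31,-31)  [lands on river]
river: ρ → (-31,31,17)
river: ρ → (17,37,-25)
river: ρ → (-25,13,29)
river: ρ → (29,45,-9)
river: ρ → (-9,45,29)
river: ρ → (29,13,-25)
river: ρ → (-25,37,17)
ρ-cycle length = 8 (tail of 1 descent step not counted)

8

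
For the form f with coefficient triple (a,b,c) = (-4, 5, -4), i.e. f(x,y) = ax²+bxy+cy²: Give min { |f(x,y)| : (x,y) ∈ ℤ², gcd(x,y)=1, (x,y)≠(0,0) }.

translate: b→3 (≡-5 mod 8), so (4,-5,4)→(4,3,3)
flip: (4,3,3)→(3,-3,4)
translate: b→3 (≡-3 mod 6), so (3,-3,4)→(3,3,4)
reduced (well bottom): (3,3,4) with a≤c, −a<b≤a
well minimum |f| = |-3| = 3 (negative-definite)

3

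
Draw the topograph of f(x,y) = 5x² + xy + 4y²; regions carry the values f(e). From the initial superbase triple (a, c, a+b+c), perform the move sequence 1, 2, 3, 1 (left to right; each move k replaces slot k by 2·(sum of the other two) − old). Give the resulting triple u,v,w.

start (5,4,10) = (f(1,0),f(0,1),f(1,1))
replace slot 1: 2·(4+10) − 5 = 23 → (23,4,10)
replace slot 2: 2·(23+10) − 4 = 62 → (23,62,10)
replace slot 3: 2·(23+62) − 10 = 160 → (23,62,160)
replace slot 1: 2·(62+160) − 23 = 421 → (421,62,160)

421,62,160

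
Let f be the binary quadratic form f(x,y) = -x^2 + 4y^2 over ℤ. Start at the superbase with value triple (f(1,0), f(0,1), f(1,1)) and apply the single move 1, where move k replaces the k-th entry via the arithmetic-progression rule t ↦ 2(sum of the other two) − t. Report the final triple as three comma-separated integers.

start (-1,4,3) = (f(1,0),f(0,1),f(1,1))
replace slot 1: 2·(4+3) − (-1) = 15 → (15,4,3)

15,4,3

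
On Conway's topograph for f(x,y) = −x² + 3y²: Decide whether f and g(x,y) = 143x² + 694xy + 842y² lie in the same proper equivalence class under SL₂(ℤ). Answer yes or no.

D₁ = 12, D₂ = 12
river cycle of f (length 2): (-1, 2, 2), (2, 2, -1)
river cycle of g (length 2): (-1, 2, 2), (2, 2, -1)
cycles coincide ⇒ equivalent

yes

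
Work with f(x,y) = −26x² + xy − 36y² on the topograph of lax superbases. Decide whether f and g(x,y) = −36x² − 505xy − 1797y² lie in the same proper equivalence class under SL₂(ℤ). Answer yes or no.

D₁ = -3743, D₂ = -3743
f is negative-definite; reduce −f:
−f: reduced (well bottom): (26,-1,36) with a≤c, −a<b≤a
flip sign back: reduced form of f is (-26,1,-36)
g is negative-definite; reduce −g:
−g: translate: b→1 (≡505 mod 72), so (36,505,1797)→(36,1,26)
−g: flip: (36,1,26)→(26,-1,36)
−g: reduced (well bottom): (26,-1,36) with a≤c, −a<b≤a
flip sign back: reduced form of g is (-26,1,-36)
reduced forms (-26, 1, -36) vs (-26, 1, -36) ⇒ equivalent

yes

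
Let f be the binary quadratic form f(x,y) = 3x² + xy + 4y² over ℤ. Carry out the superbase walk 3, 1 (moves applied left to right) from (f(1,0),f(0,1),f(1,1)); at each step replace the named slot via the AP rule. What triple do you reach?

start (3,4,8) = (f(1,0),f(0,1),f(1,1))
replace slot 3: 2·(3+4) − 8 = 6 → (3,4,6)
replace slot 1: 2·(4+6) − 3 = 17 → (17,4,6)

17,4,6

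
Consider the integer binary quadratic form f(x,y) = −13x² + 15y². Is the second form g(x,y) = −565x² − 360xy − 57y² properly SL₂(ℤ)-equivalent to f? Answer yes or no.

D₁ = 780, D₂ = 780
river cycle of f (length 2): (-13, 26, 2), (2, 26, -13)
river cycle of g (length 2): (2, 26, -13), (-13, 26, 2)
cycles coincide ⇒ equivalent

yes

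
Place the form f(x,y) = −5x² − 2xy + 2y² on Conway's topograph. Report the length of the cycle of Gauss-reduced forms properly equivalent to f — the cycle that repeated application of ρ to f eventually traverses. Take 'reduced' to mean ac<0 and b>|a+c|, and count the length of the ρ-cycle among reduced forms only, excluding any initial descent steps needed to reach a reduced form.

D = 44, ⌊√D⌋ = 6
descent: ρ → (2,6,-1)  [lands on river]
river: ρ → (-1,6,2)
ρ-cycle length = 2 (tail of 1 descent step not counted)

2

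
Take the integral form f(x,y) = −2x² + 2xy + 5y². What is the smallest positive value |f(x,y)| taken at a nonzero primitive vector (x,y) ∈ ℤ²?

descent: ρ → (5,-2,-2)
descent: ρ → (-2,6,1)  [lands on river]
river: ρ → (1,6,-2)
closes: descent 2, river 2
min |a| on river = 1

1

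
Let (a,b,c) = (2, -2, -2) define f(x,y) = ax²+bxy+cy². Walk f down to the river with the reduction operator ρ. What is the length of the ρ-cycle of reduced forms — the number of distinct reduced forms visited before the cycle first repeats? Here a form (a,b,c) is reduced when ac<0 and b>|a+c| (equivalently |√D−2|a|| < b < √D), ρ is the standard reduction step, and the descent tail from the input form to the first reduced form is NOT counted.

D = 20, ⌊√D⌋ = 4
descent: ρ → (-2,2,2)  [lands on river]
river: ρ → (2,2,-2)
ρ-cycle length = 2 (tail of 1 descent step not counted)

2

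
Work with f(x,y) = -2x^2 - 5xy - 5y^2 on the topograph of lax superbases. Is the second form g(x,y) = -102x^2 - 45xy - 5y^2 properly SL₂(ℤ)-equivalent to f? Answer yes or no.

D₁ = -15, D₂ = -15
f is negative-definite; reduce −f:
−f: translate: b→1 (≡5 mod 4), so (2,5,5)→(2,1,2)
−f: reduced (well bottom): (2,1,2) with a≤c, −a<b≤a
flip sign back: reduced form of f is (-2,-1,-2)
g is negative-definite; reduce −g:
−g: flip: (102,45,5)→(5,-45,102)
−g: translate: b→5 (≡-45 mod 10), so (5,-45,102)→(5,5,2)
−g: flip: (5,5,2)→(2,-5,5)
−g: translate: b→-1 (≡-5 mod 4), so (2,-5,5)→(2,-1,2)
−g: flip: (2,-1,2)→(2,1,2)
−g: reduced (well bottom): (2,1,2) with a≤c, −a<b≤a
flip sign back: reduced form of g is (-2,-1,-2)
reduced forms (-2, -1, -2) vs (-2, -1, -2) ⇒ equivalent

yes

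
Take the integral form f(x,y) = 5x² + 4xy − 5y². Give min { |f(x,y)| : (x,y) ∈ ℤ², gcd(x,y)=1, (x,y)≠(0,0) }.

river: ρ → (-5,6,4)
river: ρ → (4,10,-1)
river: ρ → (-1,10,4)
river: ρ → (4,6,-5)
river: ρ → (-5,4,5)
river: ρ → (5,6,-4)
river: ρ → (-4,10,1)
river: ρ → (1,10,-4)
river: ρ → (-4,6,5)
river: ρ → (5,4,-5)
closes: descent 0, river 10
min |a| on river = 1

1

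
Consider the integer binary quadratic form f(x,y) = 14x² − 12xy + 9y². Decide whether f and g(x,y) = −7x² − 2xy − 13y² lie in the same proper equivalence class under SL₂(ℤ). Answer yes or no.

D₁ = -360, D₂ = -360
f: flip: (14,-12,9)→(9,12,14)
f: translate: b→-6 (≡12 mod 18), so (9,12,14)→(9,-6,11)
f: reduced (well bottom): (9,-6,11) with a≤c, −a<b≤a
g is negative-definite; reduce −g:
−g: reduced (well bottom): (7,2,13) with a≤c, −a<b≤a
flip sign back: reduced form of g is (-7,-2,-13)
reduced forms (9, -6, 11) vs (-7, -2, -13) ⇒ inequivalent

no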